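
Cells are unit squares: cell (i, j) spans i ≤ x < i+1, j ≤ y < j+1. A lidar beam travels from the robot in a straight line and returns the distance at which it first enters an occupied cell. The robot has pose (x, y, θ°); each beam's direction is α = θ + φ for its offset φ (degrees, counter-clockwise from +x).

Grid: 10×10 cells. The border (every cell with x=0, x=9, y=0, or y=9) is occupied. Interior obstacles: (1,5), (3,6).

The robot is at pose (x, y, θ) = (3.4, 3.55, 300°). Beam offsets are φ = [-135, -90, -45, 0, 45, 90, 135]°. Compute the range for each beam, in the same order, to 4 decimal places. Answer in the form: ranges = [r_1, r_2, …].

ranges = [2.4847, 2.7713, 2.6400, 2.9445, 5.7975, 6.4663, 5.6423]

beam 1: φ=-135°, α=165°
  dir = (cos 165°, sin 165°) = (-0.9659, 0.2588); from cell (3,3)
  next x-line at t=0.4141, next y-line at t=1.7387; Δt_x=1.0353, Δt_y=3.8637
    x: enter (2,3) at t=0.4141
    x: enter (1,3) at t=1.4494
    y: enter (1,4) at t=1.7387
    x: enter (0,4) at t=2.4847 ← occupied
  → r_1 = 2.4847
beam 2: φ=-90°, α=210°
  dir = (cos 210°, sin 210°) = (-0.8660, -0.5000); from cell (3,3)
  next x-line at t=0.4619, next y-line at t=1.1000; Δt_x=1.1547, Δt_y=2.0000
    x: enter (2,3) at t=0.4619
    y: enter (2,2) at t=1.1000
    x: enter (1,2) at t=1.6166
    x: enter (0,2) at t=2.7713 ← occupied
  → r_2 = 2.7713
beam 3: φ=-45°, α=255°
  dir = (cos 255°, sin 255°) = (-0.2588, -0.9659); from cell (3,3)
  next x-line at t=1.5455, next y-line at t=0.5694; Δt_x=3.8637, Δt_y=1.0353
    y: enter (3,2) at t=0.5694
    x: enter (2,2) at t=1.5455
    y: enter (2,1) at t=1.6047
    y: enter (2,0) at t=2.6400 ← occupied
  → r_3 = 2.6400
beam 4: φ=0°, α=300°
  dir = (cos 300°, sin 300°) = (0.5000, -0.8660); from cell (3,3)
  next x-line at t=1.2000, next y-line at t=0.6351; Δt_x=2.0000, Δt_y=1.1547
    y: enter (3,2) at t=0.6351
    x: enter (4,2) at t=1.2000
    y: enter (4,1) at t=1.7898
    y: enter (4,0) at t=2.9445 ← occupied
  → r_4 = 2.9445
beam 5: φ=45°, α=345°
  dir = (cos 345°, sin 345°) = (0.9659, -0.2588); from cell (3,3)
  next x-line at t=0.6212, next y-line at t=2.1250; Δt_x=1.0353, Δt_y=3.8637
    x: enter (4,3) at t=0.6212
    x: enter (5,3) at t=1.6564
    y: enter (5,2) at t=2.1250
    x: enter (6,2) at t=2.6917
    x: enter (7,2) at t=3.7270
    x: enter (8,2) at t=4.7623
    x: enter (9,2) at t=5.7975 ← occupied
  → r_5 = 5.7975
beam 6: φ=90°, α=30°
  dir = (cos 30°, sin 30°) = (0.8660, 0.5000); from cell (3,3)
  next x-line at t=0.6928, next y-line at t=0.9000; Δt_x=1.1547, Δt_y=2.0000
    x: enter (4,3) at t=0.6928
    y: enter (4,4) at t=0.9000
    x: enter (5,4) at t=1.8475
    y: enter (5,5) at t=2.9000
    x: enter (6,5) at t=3.0022
    x: enter (7,5) at t=4.1569
    y: enter (7,6) at t=4.9000
    x: enter (8,6) at t=5.3116
    x: enter (9,6) at t=6.4663 ← occupied
  → r_6 = 6.4663
beam 7: φ=135°, α=75°
  dir = (cos 75°, sin 75°) = (0.2588, 0.9659); from cell (3,3)
  next x-line at t=2.3182, next y-line at t=0.4659; Δt_x=3.8637, Δt_y=1.0353
    y: enter (3,4) at t=0.4659
    y: enter (3,5) at t=1.5012
    x: enter (4,5) at t=2.3182
    y: enter (4,6) at t=2.5364
    y: enter (4,7) at t=3.5717
    y: enter (4,8) at t=4.6070
    y: enter (4,9) at t=5.6423 ← occupied
  → r_7 = 5.6423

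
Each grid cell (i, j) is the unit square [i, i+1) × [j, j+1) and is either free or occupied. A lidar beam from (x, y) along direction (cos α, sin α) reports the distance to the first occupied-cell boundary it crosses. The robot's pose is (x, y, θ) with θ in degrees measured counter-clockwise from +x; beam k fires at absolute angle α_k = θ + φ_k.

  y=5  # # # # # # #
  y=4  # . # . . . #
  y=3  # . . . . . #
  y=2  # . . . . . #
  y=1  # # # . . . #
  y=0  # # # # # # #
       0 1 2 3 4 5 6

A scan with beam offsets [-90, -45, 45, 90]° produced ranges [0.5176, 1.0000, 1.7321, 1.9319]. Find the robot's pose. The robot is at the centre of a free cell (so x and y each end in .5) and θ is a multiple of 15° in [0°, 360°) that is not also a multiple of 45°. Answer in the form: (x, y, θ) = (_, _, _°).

The pose lattice has 17·16 = 272 candidates. Test each by forward raycasting.
  (4.5, 2.5, 120°): beam 1 = 1.7321 ≠ 0.5176 ✗
  (3.5, 3.5, 285°): beam 1 = 2.5882 ≠ 0.5176 ✗
  (3.5, 4.5, 240°): beam 1 = 0.5774 ≠ 0.5176 ✗
  (4.5, 4.5, 285°): beam 1 = 1.5529 ≠ 0.5176 ✗
  …
  (1.5, 2.5, 15°): r_1=0.5176, r_2=1.0000, r_3=1.7321, r_4=1.9319 — all match ✓
Unique over the lattice → pose = (1.5, 2.5, 15°).

(x, y, θ) = (1.5, 2.5, 15°)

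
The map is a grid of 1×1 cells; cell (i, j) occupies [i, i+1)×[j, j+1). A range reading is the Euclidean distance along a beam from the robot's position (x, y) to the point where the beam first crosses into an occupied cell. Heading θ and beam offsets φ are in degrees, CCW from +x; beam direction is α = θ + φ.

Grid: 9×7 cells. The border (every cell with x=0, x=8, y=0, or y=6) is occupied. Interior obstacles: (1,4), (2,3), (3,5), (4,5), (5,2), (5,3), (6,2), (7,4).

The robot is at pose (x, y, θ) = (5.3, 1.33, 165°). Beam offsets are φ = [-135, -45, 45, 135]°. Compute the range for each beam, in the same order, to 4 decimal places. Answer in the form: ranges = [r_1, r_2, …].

beam 1: φ=-135°, α=30°
  cosα=0.8660 sinα=0.5000 | (5,1) | tMaxX 0.8083 tMaxY 1.3400 | tΔX 1.1547 tΔY 2.0000
    t=0.8083 [x] (6,1)
    t=1.3400 [y] (6,2) — stop
  → r_1 = 1.3400
beam 2: φ=-45°, α=120°
  cosα=-0.5000 sinα=0.8660 | (5,1) | tMaxX 0.6000 tMaxY 0.7736 | tΔX 2.0000 tΔY 1.1547
    t=0.6000 [x] (4,1)
    t=0.7736 [y] (4,2)
    t=1.9283 [y] (4,3)
    t=2.6000 [x] (3,3)
    t=3.0831 [y] (3,4)
    t=4.2378 [y] (3,5) — stop
  → r_2 = 4.2378
beam 3: φ=45°, α=210°
  cosα=-0.8660 sinα=-0.5000 | (5,1) | tMaxX 0.3464 tMaxY 0.6600 | tΔX 1.1547 tΔY 2.0000
    t=0.3464 [x] (4,1)
    t=0.6600 [y] (4,0) — stop
  → r_3 = 0.6600
beam 4: φ=135°, α=300°
  cosα=0.5000 sinα=-0.8660 | (5,1) | tMaxX 1.4000 tMaxY 0.3811 | tΔX 2.0000 tΔY 1.1547
    t=0.3811 [y] (5,0) — stop
  → r_4 = 0.3811

ranges = [1.3400, 4.2378, 0.6600, 0.3811]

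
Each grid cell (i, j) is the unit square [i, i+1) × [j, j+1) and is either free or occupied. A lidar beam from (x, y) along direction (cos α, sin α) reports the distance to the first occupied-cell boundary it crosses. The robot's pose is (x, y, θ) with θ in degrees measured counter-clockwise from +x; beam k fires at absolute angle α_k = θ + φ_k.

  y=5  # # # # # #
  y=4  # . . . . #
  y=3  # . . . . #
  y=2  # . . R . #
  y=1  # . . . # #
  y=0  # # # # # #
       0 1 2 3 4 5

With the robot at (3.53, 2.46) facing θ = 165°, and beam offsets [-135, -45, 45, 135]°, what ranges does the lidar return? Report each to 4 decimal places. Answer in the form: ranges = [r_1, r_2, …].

ranges = [1.6974, 2.9329, 2.9200, 0.9400]

beam 1: φ=-135°, α=30°
  dir = (cos 30°, sin 30°) = (0.8660, 0.5000); from cell (3,2)
  next x-line at t=0.5427, next y-line at t=1.0800; Δt_x=1.1547, Δt_y=2.0000
    x: enter (4,2) at t=0.5427
    y: enter (4,3) at t=1.0800
    x: enter (5,3) at t=1.6974 ← occupied
  → r_1 = 1.6974
beam 2: φ=-45°, α=120°
  dir = (cos 120°, sin 120°) = (-0.5000, 0.8660); from cell (3,2)
  next x-line at t=1.0600, next y-line at t=0.6235; Δt_x=2.0000, Δt_y=1.1547
    y: enter (3,3) at t=0.6235
    x: enter (2,3) at t=1.0600
    y: enter (2,4) at t=1.7782
    y: enter (2,5) at t=2.9329 ← occupied
  → r_2 = 2.9329
beam 3: φ=45°, α=210°
  dir = (cos 210°, sin 210°) = (-0.8660, -0.5000); from cell (3,2)
  next x-line at t=0.6120, next y-line at t=0.9200; Δt_x=1.1547, Δt_y=2.0000
    x: enter (2,2) at t=0.6120
    y: enter (2,1) at t=0.9200
    x: enter (1,1) at t=1.7667
    y: enter (1,0) at t=2.9200 ← occupied
  → r_3 = 2.9200
beam 4: φ=135°, α=300°
  dir = (cos 300°, sin 300°) = (0.5000, -0.8660); from cell (3,2)
  next x-line at t=0.9400, next y-line at t=0.5312; Δt_x=2.0000, Δt_y=1.1547
    y: enter (3,1) at t=0.5312
    x: enter (4,1) at t=0.9400 ← occupied
  → r_4 = 0.9400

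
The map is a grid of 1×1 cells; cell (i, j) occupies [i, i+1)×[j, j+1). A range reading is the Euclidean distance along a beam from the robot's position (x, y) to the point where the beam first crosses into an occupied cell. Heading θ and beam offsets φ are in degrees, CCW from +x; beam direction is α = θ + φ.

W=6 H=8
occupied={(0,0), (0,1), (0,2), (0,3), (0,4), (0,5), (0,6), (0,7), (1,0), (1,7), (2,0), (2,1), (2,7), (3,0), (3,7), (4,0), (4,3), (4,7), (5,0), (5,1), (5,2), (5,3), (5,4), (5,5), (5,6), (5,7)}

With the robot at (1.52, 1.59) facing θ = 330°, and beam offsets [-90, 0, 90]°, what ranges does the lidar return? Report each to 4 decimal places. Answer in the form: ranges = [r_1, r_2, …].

ranges = [0.6813, 0.5543, 6.2469]

beam 1: φ=-90°, α=240°
  cosα=-0.5000 sinα=-0.8660 | (1,1) | tMaxX 1.0400 tMaxY 0.6813 | tΔX 2.0000 tΔY 1.1547
    t=0.6813 [y] (1,0) — stop
  → r_1 = 0.6813
beam 2: φ=0°, α=330°
  cosα=0.8660 sinα=-0.5000 | (1,1) | tMaxX 0.5543 tMaxY 1.1800 | tΔX 1.1547 tΔY 2.0000
    t=0.5543 [x] (2,1) — stop
  → r_2 = 0.5543
beam 3: φ=90°, α=60°
  cosα=0.5000 sinα=0.8660 | (1,1) | tMaxX 0.9600 tMaxY 0.4734 | tΔX 2.0000 tΔY 1.1547
    t=0.4734 [y] (1,2)
    t=0.9600 [x] (2,2)
    t=1.6281 [y] (2,3)
    t=2.7828 [y] (2,4)
    t=2.9600 [x] (3,4)
    t=3.9375 [y] (3,5)
    t=4.9600 [x] (4,5)
    t=5.0922 [y] (4,6)
    t=6.2469 [y] (4,7) — stop
  → r_3 = 6.2469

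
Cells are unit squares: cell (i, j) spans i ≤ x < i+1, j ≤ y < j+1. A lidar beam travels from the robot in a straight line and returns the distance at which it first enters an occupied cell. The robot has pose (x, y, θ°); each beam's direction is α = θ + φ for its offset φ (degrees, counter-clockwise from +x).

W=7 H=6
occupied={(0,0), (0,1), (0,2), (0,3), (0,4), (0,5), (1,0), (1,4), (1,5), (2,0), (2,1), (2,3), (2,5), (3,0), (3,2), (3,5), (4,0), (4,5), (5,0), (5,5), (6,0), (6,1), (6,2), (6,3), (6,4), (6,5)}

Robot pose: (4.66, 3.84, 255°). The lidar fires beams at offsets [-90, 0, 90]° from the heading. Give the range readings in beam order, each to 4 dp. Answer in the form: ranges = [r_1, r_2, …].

ranges = [2.7538, 2.9402, 1.3873]

beam 1: φ=-90°, α=165°
  cosα=-0.9659 sinα=0.2588 | (4,3) | tMaxX 0.6833 tMaxY 0.6182 | tΔX 1.0353 tΔY 3.8637
    t=0.6182 [y] (4,4)
    t=0.6833 [x] (3,4)
    t=1.7186 [x] (2,4)
    t=2.7538 [x] (1,4) — stop
  → r_1 = 2.7538
beam 2: φ=0°, α=255°
  cosα=-0.2588 sinα=-0.9659 | (4,3) | tMaxX 2.5500 tMaxY 0.8696 | tΔX 3.8637 tΔY 1.0353
    t=0.8696 [y] (4,2)
    t=1.9049 [y] (4,1)
    t=2.5500 [x] (3,1)
    t=2.9402 [y] (3,0) — stop
  → r_2 = 2.9402
beam 3: φ=90°, α=345°
  cosα=0.9659 sinα=-0.2588 | (4,3) | tMaxX 0.3520 tMaxY 3.2455 | tΔX 1.0353 tΔY 3.8637
    t=0.3520 [x] (5,3)
    t=1.3873 [x] (6,3) — stop
  → r_3 = 1.3873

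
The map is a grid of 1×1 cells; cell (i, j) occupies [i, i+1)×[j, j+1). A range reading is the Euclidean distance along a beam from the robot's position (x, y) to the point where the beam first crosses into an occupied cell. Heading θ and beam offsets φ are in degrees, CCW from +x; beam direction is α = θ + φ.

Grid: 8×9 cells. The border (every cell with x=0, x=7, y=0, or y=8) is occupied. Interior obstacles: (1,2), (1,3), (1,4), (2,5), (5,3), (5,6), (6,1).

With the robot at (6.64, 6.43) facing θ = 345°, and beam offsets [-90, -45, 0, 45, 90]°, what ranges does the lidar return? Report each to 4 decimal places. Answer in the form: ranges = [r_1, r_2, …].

ranges = [2.5157, 0.7200, 0.3727, 0.4157, 1.3909]

beam 1: φ=-90°, α=255°
  cosα=-0.2588 sinα=-0.9659 | (6,6) | tMaxX 2.4728 tMaxY 0.4452 | tΔX 3.8637 tΔY 1.0353
    t=0.4452 [y] (6,5)
    t=1.4804 [y] (6,4)
    t=2.4728 [x] (5,4)
    t=2.5157 [y] (5,3) — stop
  → r_1 = 2.5157
beam 2: φ=-45°, α=300°
  cosα=0.5000 sinα=-0.8660 | (6,6) | tMaxX 0.7200 tMaxY 0.4965 | tΔX 2.0000 tΔY 1.1547
    t=0.4965 [y] (6,5)
    t=0.7200 [x] (7,5) — stop
  → r_2 = 0.7200
beam 3: φ=0°, α=345°
  cosα=0.9659 sinα=-0.2588 | (6,6) | tMaxX 0.3727 tMaxY 1.6614 | tΔX 1.0353 tΔY 3.8637
    t=0.3727 [x] (7,6) — stop
  → r_3 = 0.3727
beam 4: φ=45°, α=30°
  cosα=0.8660 sinα=0.5000 | (6,6) | tMaxX 0.4157 tMaxY 1.1400 | tΔX 1.1547 tΔY 2.0000
    t=0.4157 [x] (7,6) — stop
  → r_4 = 0.4157
beam 5: φ=90°, α=75°
  cosα=0.2588 sinα=0.9659 | (6,6) | tMaxX 1.3909 tMaxY 0.5901 | tΔX 3.8637 tΔY 1.0353
    t=0.5901 [y] (6,7)
    t=1.3909 [x] (7,7) — stop
  → r_5 = 1.3909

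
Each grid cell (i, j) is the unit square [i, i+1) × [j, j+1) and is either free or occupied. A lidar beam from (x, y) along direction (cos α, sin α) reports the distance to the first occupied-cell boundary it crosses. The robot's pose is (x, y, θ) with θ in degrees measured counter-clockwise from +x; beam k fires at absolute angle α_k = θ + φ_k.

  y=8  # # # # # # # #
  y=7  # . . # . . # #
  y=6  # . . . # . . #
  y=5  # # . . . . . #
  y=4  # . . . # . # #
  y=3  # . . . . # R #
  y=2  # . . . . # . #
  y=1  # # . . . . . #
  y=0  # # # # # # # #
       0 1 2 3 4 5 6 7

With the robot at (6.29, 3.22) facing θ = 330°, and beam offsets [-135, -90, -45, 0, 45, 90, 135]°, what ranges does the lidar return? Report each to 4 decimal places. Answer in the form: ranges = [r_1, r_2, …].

beam 1: φ=-135°, α=195°
  d=(-0.9659,-0.2588)  start (6,3)  tX=0.3002 tY=0.8500  stride 1/|dx|=1.0353 1/|dy|=3.8637
    cross x-line → (5,3), t=0.3002 (wall)
  → r_1 = 0.3002
beam 2: φ=-90°, α=240°
  d=(-0.5000,-0.8660)  start (6,3)  tX=0.5800 tY=0.2540  stride 1/|dx|=2.0000 1/|dy|=1.1547
    cross y-line → (6,2), t=0.2540
    cross x-line → (5,2), t=0.5800 (wall)
  → r_2 = 0.5800
beam 3: φ=-45°, α=285°
  d=(0.2588,-0.9659)  start (6,3)  tX=2.7432 tY=0.2278  stride 1/|dx|=3.8637 1/|dy|=1.0353
    cross y-line → (6,2), t=0.2278
    cross y-line → (6,1), t=1.2630
    cross y-line → (6,0), t=2.2983 (wall)
  → r_3 = 2.2983
beam 4: φ=0°, α=330°
  d=(0.8660,-0.5000)  start (6,3)  tX=0.8198 tY=0.4400  stride 1/|dx|=1.1547 1/|dy|=2.0000
    cross y-line → (6,2), t=0.4400
    cross x-line → (7,2), t=0.8198 (wall)
  → r_4 = 0.8198
beam 5: φ=45°, α=15°
  d=(0.9659,0.2588)  start (6,3)  tX=0.7350 tY=3.0137  stride 1/|dx|=1.0353 1/|dy|=3.8637
    cross x-line → (7,3), t=0.7350 (wall)
  → r_5 = 0.7350
beam 6: φ=90°, α=60°
  d=(0.5000,0.8660)  start (6,3)  tX=1.4200 tY=0.9007  stride 1/|dx|=2.0000 1/|dy|=1.1547
    cross y-line → (6,4), t=0.9007 (wall)
  → r_6 = 0.9007
beam 7: φ=135°, α=105°
  d=(-0.2588,0.9659)  start (6,3)  tX=1.1205 tY=0.8075  stride 1/|dx|=3.8637 1/|dy|=1.0353
    cross y-line → (6,4), t=0.8075 (wall)
  → r_7 = 0.8075

ranges = [0.3002, 0.5800, 2.2983, 0.8198, 0.7350, 0.9007, 0.8075]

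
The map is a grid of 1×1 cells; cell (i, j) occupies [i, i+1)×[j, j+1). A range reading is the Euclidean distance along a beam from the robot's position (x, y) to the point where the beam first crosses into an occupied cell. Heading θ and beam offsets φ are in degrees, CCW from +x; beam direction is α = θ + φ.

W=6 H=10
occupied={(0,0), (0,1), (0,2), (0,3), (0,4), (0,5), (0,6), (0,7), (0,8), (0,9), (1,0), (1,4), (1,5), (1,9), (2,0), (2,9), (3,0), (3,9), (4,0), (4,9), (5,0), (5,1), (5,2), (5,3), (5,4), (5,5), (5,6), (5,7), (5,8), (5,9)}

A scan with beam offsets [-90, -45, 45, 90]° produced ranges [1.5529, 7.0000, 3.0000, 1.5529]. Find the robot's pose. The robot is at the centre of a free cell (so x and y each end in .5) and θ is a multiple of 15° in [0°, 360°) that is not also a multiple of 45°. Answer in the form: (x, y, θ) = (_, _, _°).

(x, y, θ) = (1.5, 7.5, 345°)

The pose lattice has 30·16 = 480 candidates. Test each by forward raycasting.
  (3.5, 4.5, 105°): beam 2 = 3.0000 ≠ 7.0000 ✗
  (2.5, 4.5, 330°): beam 1 = 3.0000 ≠ 1.5529 ✗
  (1.5, 6.5, 345°): beam 1 = 0.5176 ≠ 1.5529 ✗
  …
  (1.5, 7.5, 345°): r_1=1.5529, r_2=7.0000, r_3=3.0000, r_4=1.5529 — all match ✓
No second candidate reproduces the full scan.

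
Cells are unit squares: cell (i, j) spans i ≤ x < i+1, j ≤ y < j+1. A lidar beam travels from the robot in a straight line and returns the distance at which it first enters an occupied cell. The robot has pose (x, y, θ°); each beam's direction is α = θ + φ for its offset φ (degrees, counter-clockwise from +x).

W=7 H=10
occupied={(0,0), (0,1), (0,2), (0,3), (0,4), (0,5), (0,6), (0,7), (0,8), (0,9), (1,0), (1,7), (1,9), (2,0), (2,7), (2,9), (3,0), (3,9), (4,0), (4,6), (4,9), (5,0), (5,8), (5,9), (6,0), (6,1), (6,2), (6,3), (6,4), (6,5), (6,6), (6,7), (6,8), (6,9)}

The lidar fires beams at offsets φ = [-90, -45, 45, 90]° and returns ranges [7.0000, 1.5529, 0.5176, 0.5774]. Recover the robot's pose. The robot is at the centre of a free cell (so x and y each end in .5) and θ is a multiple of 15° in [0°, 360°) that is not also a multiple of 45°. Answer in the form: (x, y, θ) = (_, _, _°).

Enumerate (i+0.5, j+0.5, θ) over the 36 free cells and 16 admissible headings. For each, cast all 4 beams and compare to the given ranges.
  (4.5, 1.5, 300°): beam 1 = 1.0000 ≠ 7.0000 ✗
  (5.5, 3.5, 105°): beam 1 = 0.5176 ≠ 7.0000 ✗
  (3.5, 1.5, 210°): beam 1 = 5.0000 ≠ 7.0000 ✗
  (3.5, 7.5, 195°): beam 1 = 1.5529 ≠ 7.0000 ✗
  …
  (4.5, 8.5, 330°): r_1=7.0000, r_2=1.5529, r_3=0.5176, r_4=0.5774 — all match ✓
Only this pose fits every beam.

(x, y, θ) = (4.5, 8.5, 330°)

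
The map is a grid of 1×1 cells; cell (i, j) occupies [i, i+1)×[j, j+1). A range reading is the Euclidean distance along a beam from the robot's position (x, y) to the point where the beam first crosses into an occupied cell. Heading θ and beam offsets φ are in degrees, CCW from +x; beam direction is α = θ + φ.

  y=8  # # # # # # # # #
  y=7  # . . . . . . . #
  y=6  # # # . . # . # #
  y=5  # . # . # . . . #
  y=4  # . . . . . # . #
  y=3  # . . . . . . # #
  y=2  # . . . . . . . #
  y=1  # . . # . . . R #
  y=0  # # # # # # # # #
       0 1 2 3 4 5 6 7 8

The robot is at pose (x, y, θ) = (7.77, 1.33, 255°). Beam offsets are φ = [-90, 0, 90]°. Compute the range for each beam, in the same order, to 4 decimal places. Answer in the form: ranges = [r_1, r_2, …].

ranges = [7.0088, 0.3416, 0.2381]

beam 1: φ=-90°, α=165°
  cosα=-0.9659 sinα=0.2588 | (7,1) | tMaxX 0.7972 tMaxY 2.5887 | tΔX 1.0353 tΔY 3.8637
    t=0.7972 [x] (6,1)
    t=1.8324 [x] (5,1)
    t=2.5887 [y] (5,2)
    t=2.8677 [x] (4,2)
    t=3.9030 [x] (3,2)
    t=4.9383 [x] (2,2)
    t=5.9735 [x] (1,2)
    t=6.4524 [y] (1,3)
    t=7.0088 [x] (0,3) — stop
  → r_1 = 7.0088
beam 2: φ=0°, α=255°
  cosα=-0.2588 sinα=-0.9659 | (7,1) | tMaxX 2.9751 tMaxY 0.3416 | tΔX 3.8637 tΔY 1.0353
    t=0.3416 [y] (7,0) — stop
  → r_2 = 0.3416
beam 3: φ=90°, α=345°
  cosα=0.9659 sinα=-0.2588 | (7,1) | tMaxX 0.2381 tMaxY 1.2750 | tΔX 1.0353 tΔY 3.8637
    t=0.2381 [x] (8,1) — stop
  → r_3 = 0.2381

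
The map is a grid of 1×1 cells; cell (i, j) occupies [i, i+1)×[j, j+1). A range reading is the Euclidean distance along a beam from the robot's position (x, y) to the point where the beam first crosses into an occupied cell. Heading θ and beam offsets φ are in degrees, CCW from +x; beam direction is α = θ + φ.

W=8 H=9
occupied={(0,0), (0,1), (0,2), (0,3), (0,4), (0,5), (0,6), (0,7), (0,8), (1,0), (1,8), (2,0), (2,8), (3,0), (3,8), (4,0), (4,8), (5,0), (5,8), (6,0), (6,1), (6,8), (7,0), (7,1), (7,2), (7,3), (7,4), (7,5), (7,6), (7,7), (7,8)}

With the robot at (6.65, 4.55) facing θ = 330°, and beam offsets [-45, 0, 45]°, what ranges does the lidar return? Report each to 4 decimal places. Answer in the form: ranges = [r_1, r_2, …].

beam 1: φ=-45°, α=285°
  d=(0.2588,-0.9659)  start (6,4)  tX=1.3523 tY=0.5694  stride 1/|dx|=3.8637 1/|dy|=1.0353
    cross y-line → (6,3), t=0.5694
    cross x-line → (7,3), t=1.3523 (wall)
  → r_1 = 1.3523
beam 2: φ=0°, α=330°
  d=(0.8660,-0.5000)  start (6,4)  tX=0.4041 tY=1.1000  stride 1/|dx|=1.1547 1/|dy|=2.0000
    cross x-line → (7,4), t=0.4041 (wall)
  → r_2 = 0.4041
beam 3: φ=45°, α=15°
  d=(0.9659,0.2588)  start (6,4)  tX=0.3623 tY=1.7387  stride 1/|dx|=1.0353 1/|dy|=3.8637
    cross x-line → (7,4), t=0.3623 (wall)
  → r_3 = 0.3623

ranges = [1.3523, 0.4041, 0.3623]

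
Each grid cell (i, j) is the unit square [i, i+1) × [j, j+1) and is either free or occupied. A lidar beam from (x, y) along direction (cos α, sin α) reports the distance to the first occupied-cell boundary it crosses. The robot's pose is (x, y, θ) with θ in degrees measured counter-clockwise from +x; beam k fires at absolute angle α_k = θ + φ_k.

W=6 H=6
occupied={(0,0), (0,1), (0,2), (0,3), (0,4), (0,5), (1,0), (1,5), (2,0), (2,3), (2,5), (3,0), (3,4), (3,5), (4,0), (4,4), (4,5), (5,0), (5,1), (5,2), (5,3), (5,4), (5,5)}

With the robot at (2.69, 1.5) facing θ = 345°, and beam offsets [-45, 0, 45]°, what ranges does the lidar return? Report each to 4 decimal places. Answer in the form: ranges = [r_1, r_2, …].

beam 1: φ=-45°, α=300°
  direction (0.5000, -0.8660); cell (2,1); t to first gridline: x 0.6200, y 0.5774 (then +2.0000 / +1.1547)
    (2,0) via y @ 0.5774  # hit
  → r_1 = 0.5774
beam 2: φ=0°, α=345°
  direction (0.9659, -0.2588); cell (2,1); t to first gridline: x 0.3209, y 1.9319 (then +1.0353 / +3.8637)
    (3,1) via x @ 0.3209
    (4,1) via x @ 1.3562
    (4,0) via y @ 1.9319  # hit
  → r_2 = 1.9319
beam 3: φ=45°, α=30°
  direction (0.8660, 0.5000); cell (2,1); t to first gridline: x 0.3580, y 1.0000 (then +1.1547 / +2.0000)
    (3,1) via x @ 0.3580
    (3,2) via y @ 1.0000
    (4,2) via x @ 1.5127
    (5,2) via x @ 2.6674  # hit
  → r_3 = 2.6674

ranges = [0.5774, 1.9319, 2.6674]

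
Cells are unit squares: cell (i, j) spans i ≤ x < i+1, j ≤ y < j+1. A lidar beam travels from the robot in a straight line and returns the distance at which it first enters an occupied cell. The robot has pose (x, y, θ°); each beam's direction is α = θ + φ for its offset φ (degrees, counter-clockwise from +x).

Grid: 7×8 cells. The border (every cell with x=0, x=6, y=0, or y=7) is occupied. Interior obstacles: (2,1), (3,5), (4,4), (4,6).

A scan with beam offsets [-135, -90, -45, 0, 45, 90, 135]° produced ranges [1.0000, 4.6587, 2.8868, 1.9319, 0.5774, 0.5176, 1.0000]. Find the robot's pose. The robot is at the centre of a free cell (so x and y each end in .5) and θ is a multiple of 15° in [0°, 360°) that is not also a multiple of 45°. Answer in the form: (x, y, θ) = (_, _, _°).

The pose lattice has 26·16 = 416 candidates. Test each by forward raycasting.
  (4.5, 1.5, 345°): beam 2 = 0.5176 ≠ 4.6587 ✗
  (3.5, 1.5, 210°): beam 1 = 2.5882 ≠ 1.0000 ✗
  (1.5, 4.5, 120°): beam 1 = 4.6587 ≠ 1.0000 ✗
  (2.5, 2.5, 75°): beam 1 = 0.5774 ≠ 1.0000 ✗
  …
  (5.5, 3.5, 285°): r_1=1.0000, r_2=4.6587, r_3=2.8868, r_4=1.9319, r_5=0.5774, r_6=0.5176, r_7=1.0000 — all match ✓
Only this pose fits every beam.

(x, y, θ) = (5.5, 3.5, 285°)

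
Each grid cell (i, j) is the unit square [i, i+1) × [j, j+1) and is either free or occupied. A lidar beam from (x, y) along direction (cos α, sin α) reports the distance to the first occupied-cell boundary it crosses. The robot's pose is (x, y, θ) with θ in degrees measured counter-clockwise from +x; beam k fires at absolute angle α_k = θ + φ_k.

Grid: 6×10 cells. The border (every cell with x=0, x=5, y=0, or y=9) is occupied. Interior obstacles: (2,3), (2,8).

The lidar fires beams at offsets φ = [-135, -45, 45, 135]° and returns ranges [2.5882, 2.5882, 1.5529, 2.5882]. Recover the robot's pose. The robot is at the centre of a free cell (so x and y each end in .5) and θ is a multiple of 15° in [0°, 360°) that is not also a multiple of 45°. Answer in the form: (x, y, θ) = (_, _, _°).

(x, y, θ) = (3.5, 6.5, 300°)

The pose lattice has 30·16 = 480 candidates. Test each by forward raycasting.
  (3.5, 8.5, 210°): beam 1 = 0.5176 ≠ 2.5882 ✗
  (1.5, 1.5, 240°): beam 1 = 1.9319 ≠ 2.5882 ✗
  (2.5, 6.5, 15°): beam 1 = 3.0000 ≠ 2.5882 ✗
  (1.5, 4.5, 345°): beam 1 = 0.5774 ≠ 2.5882 ✗
  …
  (3.5, 6.5, 300°): r_1=2.5882, r_2=2.5882, r_3=1.5529, r_4=2.5882 — all match ✓
Only this pose fits every beam.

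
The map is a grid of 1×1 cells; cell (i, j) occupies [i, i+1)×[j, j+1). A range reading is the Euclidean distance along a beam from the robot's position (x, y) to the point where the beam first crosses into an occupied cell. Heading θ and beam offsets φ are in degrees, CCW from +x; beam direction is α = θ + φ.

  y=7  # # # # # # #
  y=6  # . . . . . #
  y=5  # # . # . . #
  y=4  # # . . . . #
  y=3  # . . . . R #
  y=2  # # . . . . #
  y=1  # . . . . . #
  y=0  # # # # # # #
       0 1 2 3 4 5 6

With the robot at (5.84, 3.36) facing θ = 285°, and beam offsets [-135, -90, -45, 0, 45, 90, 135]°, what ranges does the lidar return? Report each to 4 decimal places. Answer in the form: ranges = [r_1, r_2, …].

ranges = [4.4341, 3.9755, 2.7251, 0.6182, 0.1848, 0.1656, 0.3200]

beam 1: φ=-135°, α=150°
  dir = (cos 150°, sin 150°) = (-0.8660, 0.5000); from cell (5,3)
  next x-line at t=0.9699, next y-line at t=1.2800; Δt_x=1.1547, Δt_y=2.0000
    x: enter (4,3) at t=0.9699
    y: enter (4,4) at t=1.2800
    x: enter (3,4) at t=2.1246
    x: enter (2,4) at t=3.2793
    y: enter (2,5) at t=3.2800
    x: enter (1,5) at t=4.4341 ← occupied
  → r_1 = 4.4341
beam 2: φ=-90°, α=195°
  dir = (cos 195°, sin 195°) = (-0.9659, -0.2588); from cell (5,3)
  next x-line at t=0.8696, next y-line at t=1.3909; Δt_x=1.0353, Δt_y=3.8637
    x: enter (4,3) at t=0.8696
    y: enter (4,2) at t=1.3909
    x: enter (3,2) at t=1.9049
    x: enter (2,2) at t=2.9402
    x: enter (1,2) at t=3.9755 ← occupied
  → r_2 = 3.9755
beam 3: φ=-45°, α=240°
  dir = (cos 240°, sin 240°) = (-0.5000, -0.8660); from cell (5,3)
  next x-line at t=1.6800, next y-line at t=0.4157; Δt_x=2.0000, Δt_y=1.1547
    y: enter (5,2) at t=0.4157
    y: enter (5,1) at t=1.5704
    x: enter (4,1) at t=1.6800
    y: enter (4,0) at t=2.7251 ← occupied
  → r_3 = 2.7251
beam 4: φ=0°, α=285°
  dir = (cos 285°, sin 285°) = (0.2588, -0.9659); from cell (5,3)
  next x-line at t=0.6182, next y-line at t=0.3727; Δt_x=3.8637, Δt_y=1.0353
    y: enter (5,2) at t=0.3727
    x: enter (6,2) at t=0.6182 ← occupied
  → r_4 = 0.6182
beam 5: φ=45°, α=330°
  dir = (cos 330°, sin 330°) = (0.8660, -0.5000); from cell (5,3)
  next x-line at t=0.1848, next y-line at t=0.7200; Δt_x=1.1547, Δt_y=2.0000
    x: enter (6,3) at t=0.1848 ← occupied
  → r_5 = 0.1848
beam 6: φ=90°, α=15°
  dir = (cos 15°, sin 15°) = (0.9659, 0.2588); from cell (5,3)
  next x-line at t=0.1656, next y-line at t=2.4728; Δt_x=1.0353, Δt_y=3.8637
    x: enter (6,3) at t=0.1656 ← occupied
  → r_6 = 0.1656
beam 7: φ=135°, α=60°
  dir = (cos 60°, sin 60°) = (0.5000, 0.8660); from cell (5,3)
  next x-line at t=0.3200, next y-line at t=0.7390; Δt_x=2.0000, Δt_y=1.1547
    x: enter (6,3) at t=0.3200 ← occupied
  → r_7 = 0.3200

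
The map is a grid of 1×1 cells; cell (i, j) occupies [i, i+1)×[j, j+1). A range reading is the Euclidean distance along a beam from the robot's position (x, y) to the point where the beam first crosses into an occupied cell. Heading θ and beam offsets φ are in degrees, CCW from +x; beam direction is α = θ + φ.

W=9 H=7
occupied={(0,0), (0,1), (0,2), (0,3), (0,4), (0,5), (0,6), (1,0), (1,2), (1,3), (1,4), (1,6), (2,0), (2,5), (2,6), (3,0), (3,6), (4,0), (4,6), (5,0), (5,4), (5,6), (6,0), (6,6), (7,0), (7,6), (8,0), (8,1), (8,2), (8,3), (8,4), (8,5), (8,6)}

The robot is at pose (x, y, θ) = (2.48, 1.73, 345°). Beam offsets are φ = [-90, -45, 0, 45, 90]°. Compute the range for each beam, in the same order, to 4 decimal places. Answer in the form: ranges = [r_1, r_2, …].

ranges = [0.7558, 0.8429, 2.8205, 6.3739, 4.4206]

beam 1: φ=-90°, α=255°
  direction (-0.2588, -0.9659); cell (2,1); t to first gridline: x 1.8546, y 0.7558 (then +3.8637 / +1.0353)
    (2,0) via y @ 0.7558  # hit
  → r_1 = 0.7558
beam 2: φ=-45°, α=300°
  direction (0.5000, -0.8660); cell (2,1); t to first gridline: x 1.0400, y 0.8429 (then +2.0000 / +1.1547)
    (2,0) via y @ 0.8429  # hit
  → r_2 = 0.8429
beam 3: φ=0°, α=345°
  direction (0.9659, -0.2588); cell (2,1); t to first gridline: x 0.5383, y 2.8205 (then +1.0353 / +3.8637)
    (3,1) via x @ 0.5383
    (4,1) via x @ 1.5736
    (5,1) via x @ 2.6089
    (5,0) via y @ 2.8205  # hit
  → r_3 = 2.8205
beam 4: φ=45°, α=30°
  direction (0.8660, 0.5000); cell (2,1); t to first gridline: x 0.6004, y 0.5400 (then +1.1547 / +2.0000)
    (2,2) via y @ 0.5400
    (3,2) via x @ 0.6004
    (4,2) via x @ 1.7551
    (4,3) via y @ 2.5400
    (5,3) via x @ 2.9098
    (6,3) via x @ 4.0645
    (6,4) via y @ 4.5400
    (7,4) via x @ 5.2192
    (8,4) via x @ 6.3739  # hit
  → r_4 = 6.3739
beam 5: φ=90°, α=75°
  direction (0.2588, 0.9659); cell (2,1); t to first gridline: x 2.0091, y 0.2795 (then +3.8637 / +1.0353)
    (2,2) via y @ 0.2795
    (2,3) via y @ 1.3148
    (3,3) via x @ 2.0091
    (3,4) via y @ 2.3501
    (3,5) via y @ 3.3854
    (3,6) via y @ 4.4206  # hit
  → r_5 = 4.4206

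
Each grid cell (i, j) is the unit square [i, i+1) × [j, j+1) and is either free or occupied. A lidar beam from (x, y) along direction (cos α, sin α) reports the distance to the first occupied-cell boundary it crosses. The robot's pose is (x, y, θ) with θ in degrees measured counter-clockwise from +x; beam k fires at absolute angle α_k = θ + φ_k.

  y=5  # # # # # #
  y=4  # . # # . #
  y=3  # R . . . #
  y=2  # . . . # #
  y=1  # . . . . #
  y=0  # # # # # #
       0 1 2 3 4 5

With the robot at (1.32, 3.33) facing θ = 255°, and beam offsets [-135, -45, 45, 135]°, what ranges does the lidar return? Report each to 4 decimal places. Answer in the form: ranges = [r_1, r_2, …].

beam 1: φ=-135°, α=120°
  cosα=-0.5000 sinα=0.8660 | (1,3) | tMaxX 0.6400 tMaxY 0.7736 | tΔX 2.0000 tΔY 1.1547
    t=0.6400 [x] (0,3) — stop
  → r_1 = 0.6400
beam 2: φ=-45°, α=210°
  cosα=-0.8660 sinα=-0.5000 | (1,3) | tMaxX 0.3695 tMaxY 0.6600 | tΔX 1.1547 tΔY 2.0000
    t=0.3695 [x] (0,3) — stop
  → r_2 = 0.3695
beam 3: φ=45°, α=300°
  cosα=0.5000 sinα=-0.8660 | (1,3) | tMaxX 1.3600 tMaxY 0.3811 | tΔX 2.0000 tΔY 1.1547
    t=0.3811 [y] (1,2)
    t=1.3600 [x] (2,2)
    t=1.5358 [y] (2,1)
    t=2.6905 [y] (2,0) — stop
  → r_3 = 2.6905
beam 4: φ=135°, α=30°
  cosα=0.8660 sinα=0.5000 | (1,3) | tMaxX 0.7852 tMaxY 1.3400 | tΔX 1.1547 tΔY 2.0000
    t=0.7852 [x] (2,3)
    t=1.3400 [y] (2,4) — stop
  → r_4 = 1.3400

ranges = [0.6400, 0.3695, 2.6905, 1.3400]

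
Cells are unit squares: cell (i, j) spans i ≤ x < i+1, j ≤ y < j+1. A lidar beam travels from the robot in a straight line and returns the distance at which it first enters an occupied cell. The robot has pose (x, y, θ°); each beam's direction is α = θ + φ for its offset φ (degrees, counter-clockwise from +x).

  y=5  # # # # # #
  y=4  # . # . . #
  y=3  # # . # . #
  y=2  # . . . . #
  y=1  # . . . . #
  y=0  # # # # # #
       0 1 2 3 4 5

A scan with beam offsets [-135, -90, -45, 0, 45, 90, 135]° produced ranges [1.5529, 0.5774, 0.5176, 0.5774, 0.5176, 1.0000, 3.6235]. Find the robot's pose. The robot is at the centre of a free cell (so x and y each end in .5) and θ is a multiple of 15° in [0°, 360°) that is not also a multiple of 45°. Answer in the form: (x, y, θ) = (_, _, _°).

The pose lattice has 13·16 = 208 candidates. Test each by forward raycasting.
  (2.5, 1.5, 105°): beam 1 = 1.0000 ≠ 1.5529 ✗
  (2.5, 2.5, 300°): beam 2 = 1.7321 ≠ 0.5774 ✗
  (2.5, 2.5, 60°): beam 2 = 2.8868 ≠ 0.5774 ✗
  (1.5, 2.5, 330°): beam 1 = 0.5176 ≠ 1.5529 ✗
  (2.5, 1.5, 255°): beam 1 = 1.7321 ≠ 1.5529 ✗
  …
  (1.5, 1.5, 240°): r_1=1.5529, r_2=0.5774, r_3=0.5176, r_4=0.5774, r_5=0.5176, r_6=1.0000, r_7=3.6235 — all match ✓
Only this pose fits every beam.

(x, y, θ) = (1.5, 1.5, 240°)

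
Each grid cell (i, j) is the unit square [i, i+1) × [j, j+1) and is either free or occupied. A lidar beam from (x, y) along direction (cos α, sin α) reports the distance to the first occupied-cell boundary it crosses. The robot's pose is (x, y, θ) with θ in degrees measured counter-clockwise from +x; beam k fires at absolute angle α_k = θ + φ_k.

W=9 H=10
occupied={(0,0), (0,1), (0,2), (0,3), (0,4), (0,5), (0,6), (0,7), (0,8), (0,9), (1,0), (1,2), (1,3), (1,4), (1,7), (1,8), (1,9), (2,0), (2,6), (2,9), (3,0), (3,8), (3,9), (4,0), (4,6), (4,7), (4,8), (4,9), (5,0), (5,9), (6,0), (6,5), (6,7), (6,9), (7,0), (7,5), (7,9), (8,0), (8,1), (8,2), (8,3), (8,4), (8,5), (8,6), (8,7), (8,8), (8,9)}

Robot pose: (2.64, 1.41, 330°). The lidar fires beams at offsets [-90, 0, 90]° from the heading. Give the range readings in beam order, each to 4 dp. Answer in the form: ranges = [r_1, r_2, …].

ranges = [0.4734, 0.8200, 6.7200]

beam 1: φ=-90°, α=240°
  d=(-0.5000,-0.8660)  start (2,1)  tX=1.2800 tY=0.4734  stride 1/|dx|=2.0000 1/|dy|=1.1547
    cross y-line → (2,0), t=0.4734 (wall)
  → r_1 = 0.4734
beam 2: φ=0°, α=330°
  d=(0.8660,-0.5000)  start (2,1)  tX=0.4157 tY=0.8200  stride 1/|dx|=1.1547 1/|dy|=2.0000
    cross x-line → (3,1), t=0.4157
    cross y-line → (3,0), t=0.8200 (wall)
  → r_2 = 0.8200
beam 3: φ=90°, α=60°
  d=(0.5000,0.8660)  start (2,1)  tX=0.7200 tY=0.6813  stride 1/|dx|=2.0000 1/|dy|=1.1547
    cross y-line → (2,2), t=0.6813
    cross x-line → (3,2), t=0.7200
    cross y-line → (3,3), t=1.8360
    cross x-line → (4,3), t=2.7200
    cross y-line → (4,4), t=2.9907
    cross y-line → (4,5), t=4.1454
    cross x-line → (5,5), t=4.7200
    cross y-line → (5,6), t=5.3001
    cross y-line → (5,7), t=6.4548
    cross x-line → (6,7), t=6.7200 (wall)
  → r_3 = 6.7200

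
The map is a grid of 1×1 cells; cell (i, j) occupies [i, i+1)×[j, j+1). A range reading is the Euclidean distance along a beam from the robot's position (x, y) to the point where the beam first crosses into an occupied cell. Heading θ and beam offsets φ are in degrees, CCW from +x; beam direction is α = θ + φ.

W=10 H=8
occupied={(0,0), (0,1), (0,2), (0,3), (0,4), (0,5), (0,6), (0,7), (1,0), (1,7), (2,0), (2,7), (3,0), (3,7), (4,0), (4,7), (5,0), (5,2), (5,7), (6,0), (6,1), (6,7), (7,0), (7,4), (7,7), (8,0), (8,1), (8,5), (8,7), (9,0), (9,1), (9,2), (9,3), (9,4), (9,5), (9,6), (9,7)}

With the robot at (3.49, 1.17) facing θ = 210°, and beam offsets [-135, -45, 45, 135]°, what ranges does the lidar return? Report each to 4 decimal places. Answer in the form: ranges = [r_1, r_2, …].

ranges = [6.0357, 2.5778, 0.1760, 0.6568]

beam 1: φ=-135°, α=75°
  d=(0.2588,0.9659)  start (3,1)  tX=1.9705 tY=0.8593  stride 1/|dx|=3.8637 1/|dy|=1.0353
    cross y-line → (3,2), t=0.8593
    cross y-line → (3,3), t=1.8946
    cross x-line → (4,3), t=1.9705
    cross y-line → (4,4), t=2.9298
    cross y-line → (4,5), t=3.9651
    cross y-line → (4,6), t=5.0004
    cross x-line → (5,6), t=5.8342
    cross y-line → (5,7), t=6.0357 (wall)
  → r_1 = 6.0357
beam 2: φ=-45°, α=165°
  d=(-0.9659,0.2588)  start (3,1)  tX=0.5073 tY=3.2069  stride 1/|dx|=1.0353 1/|dy|=3.8637
    cross x-line → (2,1), t=0.5073
    cross x-line → (1,1), t=1.5426
    cross x-line → (0,1), t=2.5778 (wall)
  → r_2 = 2.5778
beam 3: φ=45°, α=255°
  d=(-0.2588,-0.9659)  start (3,1)  tX=1.8932 tY=0.1760  stride 1/|dx|=3.8637 1/|dy|=1.0353
    cross y-line → (3,0), t=0.1760 (wall)
  → r_3 = 0.1760
beam 4: φ=135°, α=345°
  d=(0.9659,-0.2588)  start (3,1)  tX=0.5280 tY=0.6568  stride 1/|dx|=1.0353 1/|dy|=3.8637
    cross x-line → (4,1), t=0.5280
    cross y-line → (4,0), t=0.6568 (wall)
  → r_4 = 0.6568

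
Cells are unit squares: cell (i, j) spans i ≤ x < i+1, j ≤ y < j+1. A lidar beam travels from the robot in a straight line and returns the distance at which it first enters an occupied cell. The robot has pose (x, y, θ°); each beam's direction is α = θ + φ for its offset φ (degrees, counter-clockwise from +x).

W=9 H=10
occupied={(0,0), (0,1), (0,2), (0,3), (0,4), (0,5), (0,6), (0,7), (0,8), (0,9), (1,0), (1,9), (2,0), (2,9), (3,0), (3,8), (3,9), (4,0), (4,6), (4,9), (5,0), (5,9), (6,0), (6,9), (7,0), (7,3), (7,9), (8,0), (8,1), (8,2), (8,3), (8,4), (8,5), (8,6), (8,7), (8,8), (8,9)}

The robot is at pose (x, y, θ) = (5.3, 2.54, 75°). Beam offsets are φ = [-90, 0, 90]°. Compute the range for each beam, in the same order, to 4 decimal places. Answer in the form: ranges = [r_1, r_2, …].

beam 1: φ=-90°, α=345°
  cosα=0.9659 sinα=-0.2588 | (5,2) | tMaxX 0.7247 tMaxY 2.0864 | tΔX 1.0353 tΔY 3.8637
    t=0.7247 [x] (6,2)
    t=1.7600 [x] (7,2)
    t=2.0864 [y] (7,1)
    t=2.7952 [x] (8,1) — stop
  → r_1 = 2.7952
beam 2: φ=0°, α=75°
  cosα=0.2588 sinα=0.9659 | (5,2) | tMaxX 2.7046 tMaxY 0.4762 | tΔX 3.8637 tΔY 1.0353
    t=0.4762 [y] (5,3)
    t=1.5115 [y] (5,4)
    t=2.5468 [y] (5,5)
    t=2.7046 [x] (6,5)
    t=3.5821 [y] (6,6)
    t=4.6173 [y] (6,7)
    t=5.6526 [y] (6,8)
    t=6.5683 [x] (7,8)
    t=6.6879 [y] (7,9) — stop
  → r_2 = 6.6879
beam 3: φ=90°, α=165°
  cosα=-0.9659 sinα=0.2588 | (5,2) | tMaxX 0.3106 tMaxY 1.7773 | tΔX 1.0353 tΔY 3.8637
    t=0.3106 [x] (4,2)
    t=1.3459 [x] (3,2)
    t=1.7773 [y] (3,3)
    t=2.3811 [x] (2,3)
    t=3.4164 [x] (1,3)
    t=4.4517 [x] (0,3) — stop
  → r_3 = 4.4517

ranges = [2.7952, 6.6879, 4.4517]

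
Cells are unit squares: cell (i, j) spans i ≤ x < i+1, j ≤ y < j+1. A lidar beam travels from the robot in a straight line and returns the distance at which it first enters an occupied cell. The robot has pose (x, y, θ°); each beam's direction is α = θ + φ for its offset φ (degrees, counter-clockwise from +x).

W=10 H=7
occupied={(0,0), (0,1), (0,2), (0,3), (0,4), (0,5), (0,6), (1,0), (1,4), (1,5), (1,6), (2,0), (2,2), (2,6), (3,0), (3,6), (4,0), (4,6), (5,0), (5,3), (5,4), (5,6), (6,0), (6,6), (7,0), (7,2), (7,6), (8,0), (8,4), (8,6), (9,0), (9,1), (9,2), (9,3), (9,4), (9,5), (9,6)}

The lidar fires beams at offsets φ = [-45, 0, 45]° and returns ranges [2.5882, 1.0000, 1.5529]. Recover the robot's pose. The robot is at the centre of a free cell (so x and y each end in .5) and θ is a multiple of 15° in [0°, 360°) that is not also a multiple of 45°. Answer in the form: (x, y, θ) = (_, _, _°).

The pose lattice has 33·16 = 528 candidates. Test each by forward raycasting.
  (4.5, 5.5, 285°): beam 1 = 3.0000 ≠ 2.5882 ✗
  (1.5, 2.5, 195°): beam 1 = 0.5774 ≠ 2.5882 ✗
  (2.5, 5.5, 15°): beam 1 = 2.8868 ≠ 2.5882 ✗
  …
  (2.5, 3.5, 120°): r_1=2.5882, r_2=1.0000, r_3=1.5529 — all match ✓
No second candidate reproduces the full scan.

(x, y, θ) = (2.5, 3.5, 120°)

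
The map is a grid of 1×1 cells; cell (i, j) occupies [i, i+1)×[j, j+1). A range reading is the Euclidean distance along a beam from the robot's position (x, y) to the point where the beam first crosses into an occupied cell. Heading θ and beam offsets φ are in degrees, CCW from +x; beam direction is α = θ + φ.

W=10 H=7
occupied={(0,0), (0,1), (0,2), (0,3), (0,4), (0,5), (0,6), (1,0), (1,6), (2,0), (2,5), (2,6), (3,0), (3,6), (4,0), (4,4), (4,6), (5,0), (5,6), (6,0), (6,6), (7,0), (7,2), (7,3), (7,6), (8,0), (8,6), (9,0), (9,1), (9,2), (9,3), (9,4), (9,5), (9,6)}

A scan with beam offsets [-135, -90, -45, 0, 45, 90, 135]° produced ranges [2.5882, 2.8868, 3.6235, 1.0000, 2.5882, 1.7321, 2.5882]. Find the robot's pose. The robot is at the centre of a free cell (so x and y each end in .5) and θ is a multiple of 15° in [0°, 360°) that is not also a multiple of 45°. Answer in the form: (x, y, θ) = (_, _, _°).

(x, y, θ) = (3.5, 3.5, 30°)

Candidates: 36 free-cell centres × 16 headings = 576 poses. Raycast each; keep the one whose scan matches to 4 dp.
  (3.5, 5.5, 255°): beam 1 = 0.5774 ≠ 2.5882 ✗
  (4.5, 1.5, 285°): beam 1 = 4.0415 ≠ 2.5882 ✗
  (5.5, 2.5, 255°): beam 1 = 1.7321 ≠ 2.5882 ✗
  …
  (3.5, 3.5, 30°): r_1=2.5882, r_2=2.8868, r_3=3.6235, r_4=1.0000, r_5=2.5882, r_6=1.7321, r_7=2.5882 — all match ✓
Unique over the lattice → pose = (3.5, 3.5, 30°).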